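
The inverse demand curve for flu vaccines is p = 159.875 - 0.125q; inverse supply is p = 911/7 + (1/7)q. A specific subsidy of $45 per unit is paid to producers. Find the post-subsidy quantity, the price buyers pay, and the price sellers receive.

Pre-subsidy: 159.875 - 0.125q = 911/7 + (1/7)q gives q* = 111 and p* = 146.
With the subsidy, sellers receive ps = pb + 45 for each unit, where pb is the price buyers pay.
On the curves, pb = 159.875 - 0.125q and ps = 911/7 + (1/7)q; the wedge ps − pb = 45 gives 911/7 + (1/7)q − (159.875 - 0.125q) = 45, so q' = 279.
Then pb = 159.875 − 0.125·279 = 125 and ps = 911/7 + (1/7)·279 = 170.

q' = 279; buyers pay $125; sellers receive $170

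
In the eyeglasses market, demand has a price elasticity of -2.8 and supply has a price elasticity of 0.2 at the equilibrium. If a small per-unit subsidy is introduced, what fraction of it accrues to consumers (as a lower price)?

Consumer share = 1/15

For a small subsidy around the equilibrium, the benefit split depends on the relative slopes, which at a point are proportional to the elasticities.
Buyer share = εs/(εs + |εd|) = 0.2/(0.2 + 2.8) = 1/15; seller share = |εd|/(εs + |εd|) = 14/15.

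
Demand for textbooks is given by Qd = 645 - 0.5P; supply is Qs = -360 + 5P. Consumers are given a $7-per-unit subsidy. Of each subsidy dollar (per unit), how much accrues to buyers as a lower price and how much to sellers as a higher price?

Pre-subsidy: 645 - 0.5P = -360 + 5P gives P* = 2010/11, Q* = 6090/11.
With the rebate, buyers effectively pay Pb = Ps − 7, where Ps is the price sellers receive.
Demand in terms of Ps becomes Qd = 645 − 0.5(Ps − 7) = 648.5 - 0.5Ps. Setting this equal to supply: 648.5 - 0.5Ps = -360 + 5Ps, so Ps = 2017/11.
Buyers pay Pb = 2017/11 − 7 = 1940/11; Q' = -360 + 5·(2017/11) = 6125/11.
Buyers' price falls by P* − Pb = 2010/11 − 1940/11 = 70/11; sellers' price rises by Ps − P* = 2017/11 − 2010/11 = 7/11.

Buyers gain 70/11 per unit; sellers gain 7/11 per unit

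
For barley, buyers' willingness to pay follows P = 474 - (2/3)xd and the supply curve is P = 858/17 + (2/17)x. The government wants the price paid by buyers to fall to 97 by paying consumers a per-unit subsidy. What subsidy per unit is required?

Required subsidy s = 20 per unit

At a buyer price of 97, quantity demanded is 711 − 1.5·97 = 565.5.
Sellers supply 565.5 only when they receive Ps = 858/17 + (2/17)·565.5 = 117.
s = Ps − Pb = 117 − 97 = 20.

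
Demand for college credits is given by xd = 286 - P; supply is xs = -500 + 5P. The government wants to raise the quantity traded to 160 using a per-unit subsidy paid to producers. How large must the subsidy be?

Required subsidy s = 6 per unit

At x = 160, invert demand for the buyer price: Pb = (286 − 160)/1 = 126; invert supply for the seller price: Ps = (160 − (-500))/5 = 132.
The subsidy must fill the gap: s = Ps − Pb = 132 − 126 = 6.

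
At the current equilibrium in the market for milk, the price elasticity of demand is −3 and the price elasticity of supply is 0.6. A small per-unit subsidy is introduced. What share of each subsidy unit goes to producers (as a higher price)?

For a small subsidy around the equilibrium, the benefit split depends on the relative slopes, which at a point are proportional to the elasticities.
Buyer share = εs/(εs + |εd|) = 0.6/(0.6 + 3) = 1/6; seller share = |εd|/(εs + |εd|) = 5/6.
So producers capture 5/6 of the subsidy.

Producer share = 5/6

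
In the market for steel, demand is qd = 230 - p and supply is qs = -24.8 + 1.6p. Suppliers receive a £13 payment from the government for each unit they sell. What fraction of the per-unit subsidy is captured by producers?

Producer share = 5/13

Pre-subsidy: 230 - p = -24.8 + 1.6p gives p* = 98, q* = 132.
With the subsidy, sellers receive ps = pb + 13 for each unit, where pb is the price buyers pay.
Supply in terms of pb becomes qs = -24.8 + 1.6(pb + 13) = -4 + 1.6pb. Setting this equal to demand: 230 - pb = -4 + 1.6pb, so pb = 90.
Sellers receive ps = 90 + 13 = 103; q' = 230 − 1·90 = 140.
Buyers' price falls by p* − pb = 98 − 90 = 8; sellers' price rises by ps − p* = 103 − 98 = 5.
So producers capture 5/13 = 5/13 of each unit of subsidy.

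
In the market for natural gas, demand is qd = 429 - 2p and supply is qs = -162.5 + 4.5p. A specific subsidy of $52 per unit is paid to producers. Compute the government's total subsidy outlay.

Pre-subsidy: 429 - 2p = -162.5 + 4.5p gives p* = 91, q* = 247.
With the subsidy, sellers receive ps = pb + 52 for each unit, where pb is the price buyers pay.
Supply in terms of pb becomes qs = -162.5 + 4.5(pb + 52) = 71.5 + 4.5pb. Setting this equal to demand: 429 - 2pb = 71.5 + 4.5pb, so pb = 55.
Sellers receive ps = 55 + 52 = 107; q' = 429 − 2·55 = 319.
Government outlay = subsidy × quantity = 52 × 319 = 16588.

Government cost = $16588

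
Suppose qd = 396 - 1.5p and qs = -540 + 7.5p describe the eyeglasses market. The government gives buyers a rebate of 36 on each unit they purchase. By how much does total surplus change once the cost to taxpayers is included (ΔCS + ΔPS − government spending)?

Net change in total surplus = -810

Pre-subsidy: 396 - 1.5p = -540 + 7.5p gives p* = 104, q* = 240.
With the rebate, buyers effectively pay pb = ps − 36, where ps is the price sellers receive.
Demand in terms of ps becomes qd = 396 − 1.5(ps − 36) = 450 - 1.5ps. Setting this equal to supply: 450 - 1.5ps = -540 + 7.5ps, so ps = 110.
Buyers pay pb = 110 − 36 = 74; q' = -540 + 7.5·110 = 285.
ΔCS = ½(240 + 285)(104 − 74) = 7875; ΔPS = ½(240 + 285)(110 − 104) = 1575.
Government spending = 36 × 285 = 10260.
Net change = 7875 + 1575 − 10260 = -810. The loss equals the DWL triangle ½·36·45.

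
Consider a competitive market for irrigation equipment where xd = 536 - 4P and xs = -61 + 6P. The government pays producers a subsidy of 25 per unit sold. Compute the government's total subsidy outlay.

Government cost = 8930

Pre-subsidy: 536 - 4P = -61 + 6P gives P* = 59.7, x* = 297.2.
With the subsidy, sellers receive Ps = Pb + 25 for each unit, where Pb is the price buyers pay.
Supply in terms of Pb becomes xs = -61 + 6(Pb + 25) = 89 + 6Pb. Setting this equal to demand: 536 - 4Pb = 89 + 6Pb, so Pb = 44.7.
Sellers receive Ps = 44.7 + 25 = 69.7; x' = 536 − 4·44.7 = 357.2.
Government outlay = subsidy × quantity = 25 × 357.2 = 8930.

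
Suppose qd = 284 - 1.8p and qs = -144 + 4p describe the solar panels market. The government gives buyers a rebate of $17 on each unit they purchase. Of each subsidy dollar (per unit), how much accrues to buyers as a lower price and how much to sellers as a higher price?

Buyers gain 340/29 per unit; sellers gain 153/29 per unit

Pre-subsidy: 284 - 1.8p = -144 + 4p gives p* = 2140/29, q* = 4384/29.
With the rebate, buyers effectively pay pb = ps − 17, where ps is the price sellers receive.
Demand in terms of ps becomes qd = 284 − 1.8(ps − 17) = 314.6 - 1.8ps. Setting this equal to supply: 314.6 - 1.8ps = -144 + 4ps, so ps = 2293/29.
Buyers pay pb = 2293/29 − 17 = 1800/29; q' = -144 + 4·(2293/29) = 4996/29.
Buyers' price falls by p* − pb = 2140/29 − 1800/29 = 340/29; sellers' price rises by ps − p* = 2293/29 − 2140/29 = 153/29.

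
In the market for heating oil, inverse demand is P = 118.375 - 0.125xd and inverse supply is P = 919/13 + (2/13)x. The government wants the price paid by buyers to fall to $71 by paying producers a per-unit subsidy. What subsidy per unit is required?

Required subsidy s = $58 per unit

At a buyer price of 71, quantity demanded is 947 − 8·71 = 379.
Sellers supply 379 only when they receive Ps = 919/13 + (2/13)·379 = 129.
s = Ps − Pb = 129 − 71 = 58.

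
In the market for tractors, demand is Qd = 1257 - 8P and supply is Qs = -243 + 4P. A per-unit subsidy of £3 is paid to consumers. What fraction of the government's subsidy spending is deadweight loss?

Pre-subsidy: 1257 - 8P = -243 + 4P gives P* = 125, Q* = 257.
With the rebate, buyers effectively pay Pb = Ps − 3, where Ps is the price sellers receive.
Demand in terms of Ps becomes Qd = 1257 − 8(Ps − 3) = 1281 - 8Ps. Setting this equal to supply: 1281 - 8Ps = -243 + 4Ps, so Ps = 127.
Buyers pay Pb = 127 − 3 = 124; Q' = -243 + 4·127 = 265.
ΔCS = ½(257 + 265)(125 − 124) = 261; ΔPS = ½(257 + 265)(127 − 125) = 522.
Government spending = 3 × 265 = 795.
DWL = ½ × 3 × (265 − 257) = 12; fraction = 12 / 795 = 4/265.

DWL / government spending = 4/265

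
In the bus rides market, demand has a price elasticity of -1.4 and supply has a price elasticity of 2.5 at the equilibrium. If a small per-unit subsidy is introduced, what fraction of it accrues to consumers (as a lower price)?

For a small subsidy around the equilibrium, the benefit split depends on the relative slopes, which at a point are proportional to the elasticities.
Buyer share = εs/(εs + |εd|) = 2.5/(2.5 + 1.4) = 25/39; seller share = |εd|/(εs + |εd|) = 14/39.

Consumer share = 25/39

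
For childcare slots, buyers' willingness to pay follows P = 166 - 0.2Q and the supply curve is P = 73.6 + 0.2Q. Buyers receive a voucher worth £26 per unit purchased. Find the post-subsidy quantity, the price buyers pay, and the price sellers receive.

Pre-subsidy: 166 - 0.2Q = 73.6 + 0.2Q gives Q* = 231 and P* = 119.8.
With the rebate, buyers effectively pay Pb = Ps − 26, where Ps is the price sellers receive.
On the curves, Pb = 166 - 0.2Q and Ps = 73.6 + 0.2Q; the wedge Ps − Pb = 26 gives 73.6 + 0.2Q − (166 - 0.2Q) = 26, so Q' = 296.
Then Pb = 166 − 0.2·296 = 106.8 and Ps = 73.6 + 0.2·296 = 132.8.

Q' = 296; buyers pay £106.8; sellers receive £132.8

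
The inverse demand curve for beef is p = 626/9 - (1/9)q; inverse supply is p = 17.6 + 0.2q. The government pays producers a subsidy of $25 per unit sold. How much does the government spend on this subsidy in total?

Government cost = 86575/14

Pre-subsidy: 626/9 - (1/9)q = 17.6 + 0.2q gives q* = 167 and p* = 51.
With the subsidy, sellers receive ps = pb + 25 for each unit, where pb is the price buyers pay.
On the curves, pb = 626/9 - (1/9)q and ps = 17.6 + 0.2q; the wedge ps − pb = 25 gives 17.6 + 0.2q − (626/9 - (1/9)q) = 25, so q' = 3463/14.
Then pb = 626/9 − (1/9)·(3463/14) = 589/14 and ps = 17.6 + 0.2·(3463/14) = 939/14.
Government outlay = subsidy × quantity = 25 × 3463/14 = 86575/14.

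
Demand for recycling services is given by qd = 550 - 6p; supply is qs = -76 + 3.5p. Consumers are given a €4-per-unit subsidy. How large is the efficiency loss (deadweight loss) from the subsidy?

Pre-subsidy: 550 - 6p = -76 + 3.5p gives p* = 1252/19, q* = 2938/19.
With the rebate, buyers effectively pay pb = ps − 4, where ps is the price sellers receive.
Demand in terms of ps becomes qd = 550 − 6(ps − 4) = 574 - 6ps. Setting this equal to supply: 574 - 6ps = -76 + 3.5ps, so ps = 1300/19.
Buyers pay pb = 1300/19 − 4 = 1224/19; q' = -76 + 3.5·(1300/19) = 3106/19.
The subsidy expands output by 3106/19 − 2938/19 = 168/19 past the efficient level; on those units the gap between marginal cost and willingness to pay runs from 0 up to 4.
DWL = ½ × 4 × 168/19 = 336/19.

Deadweight loss = 336/19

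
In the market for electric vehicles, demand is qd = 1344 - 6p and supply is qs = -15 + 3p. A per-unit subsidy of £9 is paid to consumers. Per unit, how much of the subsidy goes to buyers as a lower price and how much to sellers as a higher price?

Pre-subsidy: 1344 - 6p = -15 + 3p gives p* = 151, q* = 438.
With the rebate, buyers effectively pay pb = ps − 9, where ps is the price sellers receive.
Demand in terms of ps becomes qd = 1344 − 6(ps − 9) = 1398 - 6ps. Setting this equal to supply: 1398 - 6ps = -15 + 3ps, so ps = 157.
Buyers pay pb = 157 − 9 = 148; q' = -15 + 3·157 = 456.
Buyers' price falls by p* − pb = 151 − 148 = 3; sellers' price rises by ps − p* = 157 − 151 = 6.

Buyers gain £3 per unit; sellers gain £6 per unit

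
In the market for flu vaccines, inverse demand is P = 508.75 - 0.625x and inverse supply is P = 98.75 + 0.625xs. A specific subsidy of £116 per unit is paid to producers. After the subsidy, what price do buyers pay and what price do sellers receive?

Buyers pay £245.75; sellers receive £361.75

Pre-subsidy: 508.75 - 0.625x = 98.75 + 0.625x gives x* = 328 and P* = 303.75.
With the subsidy, sellers receive Ps = Pb + 116 for each unit, where Pb is the price buyers pay.
On the curves, Pb = 508.75 - 0.625x and Ps = 98.75 + 0.625x; the wedge Ps − Pb = 116 gives 98.75 + 0.625x − (508.75 - 0.625x) = 116, so x' = 420.8.
Then Pb = 508.75 − 0.625·420.8 = 245.75 and Ps = 98.75 + 0.625·420.8 = 361.75.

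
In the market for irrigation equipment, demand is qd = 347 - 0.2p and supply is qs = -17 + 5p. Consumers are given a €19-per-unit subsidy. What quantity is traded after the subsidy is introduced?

q' = 8753/26

Pre-subsidy: 347 - 0.2p = -17 + 5p gives p* = 70, q* = 333.
With the rebate, buyers effectively pay pb = ps − 19, where ps is the price sellers receive.
Demand in terms of ps becomes qd = 347 − 0.2(ps − 19) = 350.8 - 0.2ps. Setting this equal to supply: 350.8 - 0.2ps = -17 + 5ps, so ps = 1839/26.
Buyers pay pb = 1839/26 − 19 = 1345/26; q' = -17 + 5·(1839/26) = 8753/26.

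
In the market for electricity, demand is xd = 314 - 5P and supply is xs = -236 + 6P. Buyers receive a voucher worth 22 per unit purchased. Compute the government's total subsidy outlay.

Pre-subsidy: 314 - 5P = -236 + 6P gives P* = 50, x* = 64.
With the rebate, buyers effectively pay Pb = Ps − 22, where Ps is the price sellers receive.
Demand in terms of Ps becomes xd = 314 − 5(Ps − 22) = 424 - 5Ps. Setting this equal to supply: 424 - 5Ps = -236 + 6Ps, so Ps = 60.
Buyers pay Pb = 60 − 22 = 38; x' = -236 + 6·60 = 124.
Government outlay = subsidy × quantity = 22 × 124 = 2728.

Government cost = 2728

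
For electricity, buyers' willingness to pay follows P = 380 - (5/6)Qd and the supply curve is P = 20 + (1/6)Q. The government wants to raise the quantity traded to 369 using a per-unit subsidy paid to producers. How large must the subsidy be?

Required subsidy s = 9 per unit

At Q = 369, from the demand curve buyers pay Pb = 380 − (5/6)·369 = 72.5; from the supply curve sellers need Ps = 20 + (1/6)·369 = 81.5.
The subsidy must fill the gap: s = Ps − Pb = 81.5 − 72.5 = 9.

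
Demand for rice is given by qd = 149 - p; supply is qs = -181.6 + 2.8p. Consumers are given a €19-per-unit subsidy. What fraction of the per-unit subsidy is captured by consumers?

Consumer share = 14/19

Pre-subsidy: 149 - p = -181.6 + 2.8p gives p* = 87, q* = 62.
With the rebate, buyers effectively pay pb = ps − 19, where ps is the price sellers receive.
Demand in terms of ps becomes qd = 149 − 1(ps − 19) = 168 - ps. Setting this equal to supply: 168 - ps = -181.6 + 2.8ps, so ps = 92.
Buyers pay pb = 92 − 19 = 73; q' = -181.6 + 2.8·92 = 76.
Buyers' price falls by p* − pb = 87 − 73 = 14; sellers' price rises by ps − p* = 92 − 87 = 5.
So consumers capture 14/19 = 14/19 of each unit of subsidy.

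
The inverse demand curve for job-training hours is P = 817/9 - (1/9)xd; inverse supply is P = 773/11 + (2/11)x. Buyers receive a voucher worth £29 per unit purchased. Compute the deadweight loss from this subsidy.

Deadweight loss = £1435.5

Pre-subsidy: 817/9 - (1/9)x = 773/11 + (2/11)x gives x* = 70 and P* = 83.
With the rebate, buyers effectively pay Pb = Ps − 29, where Ps is the price sellers receive.
On the curves, Pb = 817/9 - (1/9)x and Ps = 773/11 + (2/11)x; the wedge Ps − Pb = 29 gives 773/11 + (2/11)x − (817/9 - (1/9)x) = 29, so x' = 169.
Then Pb = 817/9 − (1/9)·169 = 72 and Ps = 773/11 + (2/11)·169 = 101.
The subsidy expands output by 169 − 70 = 99 past the efficient level; on those units the gap between marginal cost and willingness to pay runs from 0 up to 29.
DWL = ½ × 29 × 99 = 1435.5.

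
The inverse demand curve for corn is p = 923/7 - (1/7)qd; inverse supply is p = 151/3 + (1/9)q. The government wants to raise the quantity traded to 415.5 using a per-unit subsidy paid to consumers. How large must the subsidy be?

At q = 415.5, from the demand curve buyers pay pb = 923/7 − (1/7)·415.5 = 72.5; from the supply curve sellers need ps = 151/3 + (1/9)·415.5 = 96.5.
The subsidy must fill the gap: s = ps − pb = 96.5 − 72.5 = 24.

Required subsidy s = 24 per unit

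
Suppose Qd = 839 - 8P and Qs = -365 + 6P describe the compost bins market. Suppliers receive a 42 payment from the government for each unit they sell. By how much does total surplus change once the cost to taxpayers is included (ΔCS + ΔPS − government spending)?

Pre-subsidy: 839 - 8P = -365 + 6P gives P* = 86, Q* = 151.
With the subsidy, sellers receive Ps = Pb + 42 for each unit, where Pb is the price buyers pay.
Supply in terms of Pb becomes Qs = -365 + 6(Pb + 42) = -113 + 6Pb. Setting this equal to demand: 839 - 8Pb = -113 + 6Pb, so Pb = 68.
Sellers receive Ps = 68 + 42 = 110; Q' = 839 − 8·68 = 295.
ΔCS = ½(151 + 295)(86 − 68) = 4014; ΔPS = ½(151 + 295)(110 − 86) = 5352.
Government spending = 42 × 295 = 12390.
Net change = 4014 + 5352 − 12390 = -3024. The loss equals the DWL triangle ½·42·144.

Net change in total surplus = -3024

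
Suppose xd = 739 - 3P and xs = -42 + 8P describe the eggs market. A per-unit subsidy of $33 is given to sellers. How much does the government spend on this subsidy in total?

Pre-subsidy: 739 - 3P = -42 + 8P gives P* = 71, x* = 526.
With the subsidy, sellers receive Ps = Pb + 33 for each unit, where Pb is the price buyers pay.
Supply in terms of Pb becomes xs = -42 + 8(Pb + 33) = 222 + 8Pb. Setting this equal to demand: 739 - 3Pb = 222 + 8Pb, so Pb = 47.
Sellers receive Ps = 47 + 33 = 80; x' = 739 − 3·47 = 598.
Government outlay = subsidy × quantity = 33 × 598 = 19734.

Government cost = $19734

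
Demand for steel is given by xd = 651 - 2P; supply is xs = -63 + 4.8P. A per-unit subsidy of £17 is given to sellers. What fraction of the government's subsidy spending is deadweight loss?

DWL / government spending = 4/155

Pre-subsidy: 651 - 2P = -63 + 4.8P gives P* = 105, x* = 441.
With the subsidy, sellers receive Ps = Pb + 17 for each unit, where Pb is the price buyers pay.
Supply in terms of Pb becomes xs = -63 + 4.8(Pb + 17) = 18.6 + 4.8Pb. Setting this equal to demand: 651 - 2Pb = 18.6 + 4.8Pb, so Pb = 93.
Sellers receive Ps = 93 + 17 = 110; x' = 651 − 2·93 = 465.
ΔCS = ½(441 + 465)(105 − 93) = 5436; ΔPS = ½(441 + 465)(110 − 105) = 2265.
Government spending = 17 × 465 = 7905.
DWL = ½ × 17 × (465 − 441) = 204; fraction = 204 / 7905 = 4/155.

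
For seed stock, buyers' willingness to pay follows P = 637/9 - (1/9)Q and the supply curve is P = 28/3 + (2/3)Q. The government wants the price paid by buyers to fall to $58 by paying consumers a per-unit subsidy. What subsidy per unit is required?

At a buyer price of 58, quantity demanded is 637 − 9·58 = 115.
Sellers supply 115 only when they receive Ps = 28/3 + (2/3)·115 = 86.
s = Ps − Pb = 86 − 58 = 28.

Required subsidy s = $28 per unit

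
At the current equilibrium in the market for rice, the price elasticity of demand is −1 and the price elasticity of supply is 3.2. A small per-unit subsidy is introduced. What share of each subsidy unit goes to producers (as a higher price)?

Producer share = 5/21

For a small subsidy around the equilibrium, the benefit split depends on the relative slopes, which at a point are proportional to the elasticities.
Buyer share = εs/(εs + |εd|) = 3.2/(3.2 + 1) = 16/21; seller share = |εd|/(εs + |εd|) = 5/21.
So producers capture 5/21 of the subsidy.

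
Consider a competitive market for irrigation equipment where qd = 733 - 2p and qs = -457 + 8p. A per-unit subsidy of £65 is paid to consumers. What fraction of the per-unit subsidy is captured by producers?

Pre-subsidy: 733 - 2p = -457 + 8p gives p* = 119, q* = 495.
With the rebate, buyers effectively pay pb = ps − 65, where ps is the price sellers receive.
Demand in terms of ps becomes qd = 733 − 2(ps − 65) = 863 - 2ps. Setting this equal to supply: 863 - 2ps = -457 + 8ps, so ps = 132.
Buyers pay pb = 132 − 65 = 67; q' = -457 + 8·132 = 599.
Buyers' price falls by p* − pb = 119 − 67 = 52; sellers' price rises by ps − p* = 132 − 119 = 13.
So producers capture 13/65 = 0.2 of each unit of subsidy.

Producer share = 0.2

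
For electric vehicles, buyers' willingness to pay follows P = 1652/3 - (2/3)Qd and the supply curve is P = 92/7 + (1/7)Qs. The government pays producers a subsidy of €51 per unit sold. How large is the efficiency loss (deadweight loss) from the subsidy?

Pre-subsidy: 1652/3 - (2/3)Q = 92/7 + (1/7)Q gives Q* = 664 and P* = 108.
With the subsidy, sellers receive Ps = Pb + 51 for each unit, where Pb is the price buyers pay.
On the curves, Pb = 1652/3 - (2/3)Q and Ps = 92/7 + (1/7)Q; the wedge Ps − Pb = 51 gives 92/7 + (1/7)Q − (1652/3 - (2/3)Q) = 51, so Q' = 727.
Then Pb = 1652/3 − (2/3)·727 = 66 and Ps = 92/7 + (1/7)·727 = 117.
The subsidy expands output by 727 − 664 = 63 past the efficient level; on those units the gap between marginal cost and willingness to pay runs from 0 up to 51.
DWL = ½ × 51 × 63 = 1606.5.

Deadweight loss = €1606.5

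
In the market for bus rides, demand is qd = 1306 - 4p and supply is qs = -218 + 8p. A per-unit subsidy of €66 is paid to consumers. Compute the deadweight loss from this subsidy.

Pre-subsidy: 1306 - 4p = -218 + 8p gives p* = 127, q* = 798.
With the rebate, buyers effectively pay pb = ps − 66, where ps is the price sellers receive.
Demand in terms of ps becomes qd = 1306 − 4(ps − 66) = 1570 - 4ps. Setting this equal to supply: 1570 - 4ps = -218 + 8ps, so ps = 149.
Buyers pay pb = 149 − 66 = 83; q' = -218 + 8·149 = 974.
The subsidy expands output by 974 − 798 = 176 past the efficient level; on those units the gap between marginal cost and willingness to pay runs from 0 up to 66.
DWL = ½ × 66 × 176 = 5808.

Deadweight loss = €5808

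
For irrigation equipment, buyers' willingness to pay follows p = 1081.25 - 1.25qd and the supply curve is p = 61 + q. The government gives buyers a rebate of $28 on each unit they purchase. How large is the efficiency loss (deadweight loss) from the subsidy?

Deadweight loss = 1568/9

Pre-subsidy: 1081.25 - 1.25q = 61 + q gives q* = 4081/9 and p* = 4630/9.
With the rebate, buyers effectively pay pb = ps − 28, where ps is the price sellers receive.
On the curves, pb = 1081.25 - 1.25q and ps = 61 + q; the wedge ps − pb = 28 gives 61 + q − (1081.25 - 1.25q) = 28, so q' = 4193/9.
Then pb = 1081.25 − 1.25·(4193/9) = 4490/9 and ps = 61 + 1·(4193/9) = 4742/9.
The subsidy expands output by 4193/9 − 4081/9 = 112/9 past the efficient level; on those units the gap between marginal cost and willingness to pay runs from 0 up to 28.
DWL = ½ × 28 × 112/9 = 1568/9.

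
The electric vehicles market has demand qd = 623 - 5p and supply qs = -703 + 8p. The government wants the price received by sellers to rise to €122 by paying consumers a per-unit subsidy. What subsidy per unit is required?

Required subsidy s = €52 per unit

At a seller price of 122, quantity supplied is -703 + 8·122 = 273.
Buyers absorb 273 only when they pay pb with 623 − 5·pb = 273, i.e. pb = 70.
s = ps − pb = 122 − 70 = 52.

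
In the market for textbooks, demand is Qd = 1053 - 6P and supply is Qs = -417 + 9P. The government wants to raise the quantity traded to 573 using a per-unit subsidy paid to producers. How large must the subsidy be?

Required subsidy s = 30 per unit

At Q = 573, invert demand for the buyer price: Pb = (1053 − 573)/6 = 80; invert supply for the seller price: Ps = (573 − (-417))/9 = 110.
The subsidy must fill the gap: s = Ps − Pb = 110 − 80 = 30.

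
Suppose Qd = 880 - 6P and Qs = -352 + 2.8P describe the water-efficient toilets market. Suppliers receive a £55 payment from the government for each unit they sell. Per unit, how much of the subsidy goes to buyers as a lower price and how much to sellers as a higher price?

Pre-subsidy: 880 - 6P = -352 + 2.8P gives P* = 140, Q* = 40.
With the subsidy, sellers receive Ps = Pb + 55 for each unit, where Pb is the price buyers pay.
Supply in terms of Pb becomes Qs = -352 + 2.8(Pb + 55) = -198 + 2.8Pb. Setting this equal to demand: 880 - 6Pb = -198 + 2.8Pb, so Pb = 122.5.
Sellers receive Ps = 122.5 + 55 = 177.5; Q' = 880 − 6·122.5 = 145.
Buyers' price falls by P* − Pb = 140 − 122.5 = 17.5; sellers' price rises by Ps − P* = 177.5 − 140 = 37.5.

Buyers gain £17.5 per unit; sellers gain £37.5 per unit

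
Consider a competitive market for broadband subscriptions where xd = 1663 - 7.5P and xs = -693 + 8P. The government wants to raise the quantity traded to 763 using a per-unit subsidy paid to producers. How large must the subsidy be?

Required subsidy s = 62 per unit

At x = 763, invert demand for the buyer price: Pb = (1663 − 763)/7.5 = 120; invert supply for the seller price: Ps = (763 − (-693))/8 = 182.
The subsidy must fill the gap: s = Ps − Pb = 182 − 120 = 62.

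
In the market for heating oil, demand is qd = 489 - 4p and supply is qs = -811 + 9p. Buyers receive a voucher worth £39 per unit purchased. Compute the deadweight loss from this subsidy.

Deadweight loss = £2106

Pre-subsidy: 489 - 4p = -811 + 9p gives p* = 100, q* = 89.
With the rebate, buyers effectively pay pb = ps − 39, where ps is the price sellers receive.
Demand in terms of ps becomes qd = 489 − 4(ps − 39) = 645 - 4ps. Setting this equal to supply: 645 - 4ps = -811 + 9ps, so ps = 112.
Buyers pay pb = 112 − 39 = 73; q' = -811 + 9·112 = 197.
The subsidy expands output by 197 − 89 = 108 past the efficient level; on those units the gap between marginal cost and willingness to pay runs from 0 up to 39.
DWL = ½ × 39 × 108 = 2106.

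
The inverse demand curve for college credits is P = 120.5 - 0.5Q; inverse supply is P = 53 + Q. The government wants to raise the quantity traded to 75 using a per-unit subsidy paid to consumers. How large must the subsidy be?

Required subsidy s = 45 per unit

At Q = 75, from the demand curve buyers pay Pb = 120.5 − 0.5·75 = 83; from the supply curve sellers need Ps = 53 + 1·75 = 128.
The subsidy must fill the gap: s = Ps − Pb = 128 − 83 = 45.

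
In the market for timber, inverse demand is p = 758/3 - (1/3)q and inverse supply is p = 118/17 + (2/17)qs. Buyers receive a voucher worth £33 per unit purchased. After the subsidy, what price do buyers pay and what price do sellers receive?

Buyers pay 1073/23; sellers receive 1832/23

Pre-subsidy: 758/3 - (1/3)q = 118/17 + (2/17)q gives q* = 12532/23 and p* = 1634/23.
With the rebate, buyers effectively pay pb = ps − 33, where ps is the price sellers receive.
On the curves, pb = 758/3 - (1/3)q and ps = 118/17 + (2/17)q; the wedge ps − pb = 33 gives 118/17 + (2/17)q − (758/3 - (1/3)q) = 33, so q' = 14215/23.
Then pb = 758/3 − (1/3)·(14215/23) = 1073/23 and ps = 118/17 + (2/17)·(14215/23) = 1832/23.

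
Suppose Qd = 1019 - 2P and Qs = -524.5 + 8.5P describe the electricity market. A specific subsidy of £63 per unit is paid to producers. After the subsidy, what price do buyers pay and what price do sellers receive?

Buyers pay £96; sellers receive £159

Pre-subsidy: 1019 - 2P = -524.5 + 8.5P gives P* = 147, Q* = 725.
With the subsidy, sellers receive Ps = Pb + 63 for each unit, where Pb is the price buyers pay.
Supply in terms of Pb becomes Qs = -524.5 + 8.5(Pb + 63) = 11 + 8.5Pb. Setting this equal to demand: 1019 - 2Pb = 11 + 8.5Pb, so Pb = 96.
Sellers receive Ps = 96 + 63 = 159; Q' = 1019 − 2·96 = 827.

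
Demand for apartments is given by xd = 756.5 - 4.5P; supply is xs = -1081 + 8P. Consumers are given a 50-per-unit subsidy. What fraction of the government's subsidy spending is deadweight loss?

DWL / government spending = 72/239

Pre-subsidy: 756.5 - 4.5P = -1081 + 8P gives P* = 147, x* = 95.
With the rebate, buyers effectively pay Pb = Ps − 50, where Ps is the price sellers receive.
Demand in terms of Ps becomes xd = 756.5 − 4.5(Ps − 50) = 981.5 - 4.5Ps. Setting this equal to supply: 981.5 - 4.5Ps = -1081 + 8Ps, so Ps = 165.
Buyers pay Pb = 165 − 50 = 115; x' = -1081 + 8·165 = 239.
ΔCS = ½(95 + 239)(147 − 115) = 5344; ΔPS = ½(95 + 239)(165 − 147) = 3006.
Government spending = 50 × 239 = 11950.
DWL = ½ × 50 × (239 − 95) = 3600; fraction = 3600 / 11950 = 72/239.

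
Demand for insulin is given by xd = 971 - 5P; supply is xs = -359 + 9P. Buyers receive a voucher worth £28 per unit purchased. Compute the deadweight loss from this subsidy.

Deadweight loss = £1260

Pre-subsidy: 971 - 5P = -359 + 9P gives P* = 95, x* = 496.
With the rebate, buyers effectively pay Pb = Ps − 28, where Ps is the price sellers receive.
Demand in terms of Ps becomes xd = 971 − 5(Ps − 28) = 1111 - 5Ps. Setting this equal to supply: 1111 - 5Ps = -359 + 9Ps, so Ps = 105.
Buyers pay Pb = 105 − 28 = 77; x' = -359 + 9·105 = 586.
The subsidy expands output by 586 − 496 = 90 past the efficient level; on those units the gap between marginal cost and willingness to pay runs from 0 up to 28.
DWL = ½ × 28 × 90 = 1260.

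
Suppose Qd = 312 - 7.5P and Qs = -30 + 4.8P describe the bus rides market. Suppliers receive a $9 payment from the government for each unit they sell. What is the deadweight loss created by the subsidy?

Deadweight loss = 4860/41

Pre-subsidy: 312 - 7.5P = -30 + 4.8P gives P* = 1140/41, Q* = 4242/41.
With the subsidy, sellers receive Ps = Pb + 9 for each unit, where Pb is the price buyers pay.
Supply in terms of Pb becomes Qs = -30 + 4.8(Pb + 9) = 13.2 + 4.8Pb. Setting this equal to demand: 312 - 7.5Pb = 13.2 + 4.8Pb, so Pb = 996/41.
Sellers receive Ps = 996/41 + 9 = 1365/41; Q' = 312 − 7.5·(996/41) = 5322/41.
The subsidy expands output by 5322/41 − 4242/41 = 1080/41 past the efficient level; on those units the gap between marginal cost and willingness to pay runs from 0 up to 9.
DWL = ½ × 9 × 1080/41 = 4860/41.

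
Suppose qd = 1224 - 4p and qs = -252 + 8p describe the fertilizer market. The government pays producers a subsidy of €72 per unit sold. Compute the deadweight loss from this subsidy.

Pre-subsidy: 1224 - 4p = -252 + 8p gives p* = 123, q* = 732.
With the subsidy, sellers receive ps = pb + 72 for each unit, where pb is the price buyers pay.
Supply in terms of pb becomes qs = -252 + 8(pb + 72) = 324 + 8pb. Setting this equal to demand: 1224 - 4pb = 324 + 8pb, so pb = 75.
Sellers receive ps = 75 + 72 = 147; q' = 1224 − 4·75 = 924.
The subsidy expands output by 924 − 732 = 192 past the efficient level; on those units the gap between marginal cost and willingness to pay runs from 0 up to 72.
DWL = ½ × 72 × 192 = 6912.

Deadweight loss = €6912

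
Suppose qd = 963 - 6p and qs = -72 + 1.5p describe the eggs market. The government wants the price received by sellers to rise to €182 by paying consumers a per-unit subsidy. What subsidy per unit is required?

Required subsidy s = €55 per unit

At a seller price of 182, quantity supplied is -72 + 1.5·182 = 201.
Buyers absorb 201 only when they pay pb with 963 − 6·pb = 201, i.e. pb = 127.
s = ps − pb = 182 − 127 = 55.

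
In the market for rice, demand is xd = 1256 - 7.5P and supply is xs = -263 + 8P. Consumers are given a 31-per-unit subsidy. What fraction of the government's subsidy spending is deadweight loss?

Pre-subsidy: 1256 - 7.5P = -263 + 8P gives P* = 98, x* = 521.
With the rebate, buyers effectively pay Pb = Ps − 31, where Ps is the price sellers receive.
Demand in terms of Ps becomes xd = 1256 − 7.5(Ps − 31) = 1488.5 - 7.5Ps. Setting this equal to supply: 1488.5 - 7.5Ps = -263 + 8Ps, so Ps = 113.
Buyers pay Pb = 113 − 31 = 82; x' = -263 + 8·113 = 641.
ΔCS = ½(521 + 641)(98 − 82) = 9296; ΔPS = ½(521 + 641)(113 − 98) = 8715.
Government spending = 31 × 641 = 19871.
DWL = ½ × 31 × (641 − 521) = 1860; fraction = 1860 / 19871 = 60/641.

DWL / government spending = 60/641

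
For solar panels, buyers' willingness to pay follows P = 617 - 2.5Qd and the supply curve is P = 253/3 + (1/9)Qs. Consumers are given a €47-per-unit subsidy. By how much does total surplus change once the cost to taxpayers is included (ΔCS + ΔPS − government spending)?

Pre-subsidy: 617 - 2.5Q = 253/3 + (1/9)Q gives Q* = 204 and P* = 107.
With the rebate, buyers effectively pay Pb = Ps − 47, where Ps is the price sellers receive.
On the curves, Pb = 617 - 2.5Q and Ps = 253/3 + (1/9)Q; the wedge Ps − Pb = 47 gives 253/3 + (1/9)Q − (617 - 2.5Q) = 47, so Q' = 222.
Then Pb = 617 − 2.5·222 = 62 and Ps = 253/3 + (1/9)·222 = 109.
ΔCS = ½(204 + 222)(107 − 62) = 9585; ΔPS = ½(204 + 222)(109 − 107) = 426.
Government spending = 47 × 222 = 10434.
Net change = 9585 + 426 − 10434 = -423. The loss equals the DWL triangle ½·47·18.

Net change in total surplus = -€423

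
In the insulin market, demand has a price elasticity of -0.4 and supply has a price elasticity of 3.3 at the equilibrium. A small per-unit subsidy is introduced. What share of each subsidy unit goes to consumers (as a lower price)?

Consumer share = 33/37

For a small subsidy around the equilibrium, the benefit split depends on the relative slopes, which at a point are proportional to the elasticities.
Buyer share = εs/(εs + |εd|) = 3.3/(3.3 + 0.4) = 33/37; seller share = |εd|/(εs + |εd|) = 4/37.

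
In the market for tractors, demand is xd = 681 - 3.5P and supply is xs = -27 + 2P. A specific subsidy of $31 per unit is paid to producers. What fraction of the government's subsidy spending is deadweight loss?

DWL / government spending = 217/2969

Pre-subsidy: 681 - 3.5P = -27 + 2P gives P* = 1416/11, x* = 2535/11.
With the subsidy, sellers receive Ps = Pb + 31 for each unit, where Pb is the price buyers pay.
Supply in terms of Pb becomes xs = -27 + 2(Pb + 31) = 35 + 2Pb. Setting this equal to demand: 681 - 3.5Pb = 35 + 2Pb, so Pb = 1292/11.
Sellers receive Ps = 1292/11 + 31 = 1633/11; x' = 681 − 3.5·(1292/11) = 2969/11.
ΔCS = ½(2535/11 + 2969/11)(1416/11 − 1292/11) = 341248/121; ΔPS = ½(2535/11 + 2969/11)(1633/11 − 1416/11) = 597184/121.
Government spending = 31 × 2969/11 = 92039/11.
DWL = ½ × 31 × (2969/11 − 2535/11) = 6727/11; fraction = (6727/11) / (92039/11) = 217/2969.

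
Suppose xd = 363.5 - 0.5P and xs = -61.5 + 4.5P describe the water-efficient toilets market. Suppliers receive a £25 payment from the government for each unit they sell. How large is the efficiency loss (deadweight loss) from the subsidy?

Deadweight loss = £140.625

Pre-subsidy: 363.5 - 0.5P = -61.5 + 4.5P gives P* = 85, x* = 321.
With the subsidy, sellers receive Ps = Pb + 25 for each unit, where Pb is the price buyers pay.
Supply in terms of Pb becomes xs = -61.5 + 4.5(Pb + 25) = 51 + 4.5Pb. Setting this equal to demand: 363.5 - 0.5Pb = 51 + 4.5Pb, so Pb = 62.5.
Sellers receive Ps = 62.5 + 25 = 87.5; x' = 363.5 − 0.5·62.5 = 332.25.
The subsidy expands output by 332.25 − 321 = 11.25 past the efficient level; on those units the gap between marginal cost and willingness to pay runs from 0 up to 25.
DWL = ½ × 25 × 11.25 = 140.625.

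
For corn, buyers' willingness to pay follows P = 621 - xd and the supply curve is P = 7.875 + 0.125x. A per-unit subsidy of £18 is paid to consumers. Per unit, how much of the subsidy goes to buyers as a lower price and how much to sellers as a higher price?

Pre-subsidy: 621 - x = 7.875 + 0.125x gives x* = 545 and P* = 76.
With the rebate, buyers effectively pay Pb = Ps − 18, where Ps is the price sellers receive.
On the curves, Pb = 621 - x and Ps = 7.875 + 0.125x; the wedge Ps − Pb = 18 gives 7.875 + 0.125x − (621 - x) = 18, so x' = 561.
Then Pb = 621 − 1·561 = 60 and Ps = 7.875 + 0.125·561 = 78.
Buyers' price falls by P* − Pb = 76 − 60 = 16; sellers' price rises by Ps − P* = 78 − 76 = 2.

Buyers gain £16 per unit; sellers gain £2 per unit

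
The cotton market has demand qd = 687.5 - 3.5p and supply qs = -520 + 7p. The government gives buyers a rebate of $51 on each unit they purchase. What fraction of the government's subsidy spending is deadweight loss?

Pre-subsidy: 687.5 - 3.5p = -520 + 7p gives p* = 115, q* = 285.
With the rebate, buyers effectively pay pb = ps − 51, where ps is the price sellers receive.
Demand in terms of ps becomes qd = 687.5 − 3.5(ps − 51) = 866 - 3.5ps. Setting this equal to supply: 866 - 3.5ps = -520 + 7ps, so ps = 132.
Buyers pay pb = 132 − 51 = 81; q' = -520 + 7·132 = 404.
ΔCS = ½(285 + 404)(115 − 81) = 11713; ΔPS = ½(285 + 404)(132 − 115) = 5856.5.
Government spending = 51 × 404 = 20604.
DWL = ½ × 51 × (404 − 285) = 3034.5; fraction = 3034.5 / 20604 = 119/808.

DWL / government spending = 119/808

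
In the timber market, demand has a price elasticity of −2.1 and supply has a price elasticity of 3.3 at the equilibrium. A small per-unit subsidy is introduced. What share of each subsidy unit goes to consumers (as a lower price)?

For a small subsidy around the equilibrium, the benefit split depends on the relative slopes, which at a point are proportional to the elasticities.
Buyer share = εs/(εs + |εd|) = 3.3/(3.3 + 2.1) = 11/18; seller share = |εd|/(εs + |εd|) = 7/18.

Consumer share = 11/18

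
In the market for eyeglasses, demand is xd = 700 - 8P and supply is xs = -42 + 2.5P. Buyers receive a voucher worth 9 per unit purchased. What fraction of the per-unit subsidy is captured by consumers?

Consumer share = 5/21

Pre-subsidy: 700 - 8P = -42 + 2.5P gives P* = 212/3, x* = 404/3.
With the rebate, buyers effectively pay Pb = Ps − 9, where Ps is the price sellers receive.
Demand in terms of Ps becomes xd = 700 − 8(Ps − 9) = 772 - 8Ps. Setting this equal to supply: 772 - 8Ps = -42 + 2.5Ps, so Ps = 1628/21.
Buyers pay Pb = 1628/21 − 9 = 1439/21; x' = -42 + 2.5·(1628/21) = 3188/21.
Buyers' price falls by P* − Pb = 212/3 − 1439/21 = 15/7; sellers' price rises by Ps − P* = 1628/21 − 212/3 = 48/7.
So consumers capture (15/7)/9 = 5/21 of each unit of subsidy.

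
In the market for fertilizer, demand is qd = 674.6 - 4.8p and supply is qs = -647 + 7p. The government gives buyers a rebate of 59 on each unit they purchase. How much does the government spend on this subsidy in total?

Government cost = 17995

Pre-subsidy: 674.6 - 4.8p = -647 + 7p gives p* = 112, q* = 137.
With the rebate, buyers effectively pay pb = ps − 59, where ps is the price sellers receive.
Demand in terms of ps becomes qd = 674.6 − 4.8(ps − 59) = 957.8 - 4.8ps. Setting this equal to supply: 957.8 - 4.8ps = -647 + 7ps, so ps = 136.
Buyers pay pb = 136 − 59 = 77; q' = -647 + 7·136 = 305.
Government outlay = subsidy × quantity = 59 × 305 = 17995.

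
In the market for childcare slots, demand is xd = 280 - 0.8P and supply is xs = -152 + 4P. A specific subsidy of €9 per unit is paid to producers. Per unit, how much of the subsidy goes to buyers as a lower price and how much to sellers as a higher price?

Pre-subsidy: 280 - 0.8P = -152 + 4P gives P* = 90, x* = 208.
With the subsidy, sellers receive Ps = Pb + 9 for each unit, where Pb is the price buyers pay.
Supply in terms of Pb becomes xs = -152 + 4(Pb + 9) = -116 + 4Pb. Setting this equal to demand: 280 - 0.8Pb = -116 + 4Pb, so Pb = 82.5.
Sellers receive Ps = 82.5 + 9 = 91.5; x' = 280 − 0.8·82.5 = 214.
Buyers' price falls by P* − Pb = 90 − 82.5 = 7.5; sellers' price rises by Ps − P* = 91.5 − 90 = 1.5.

Buyers gain €7.5 per unit; sellers gain €1.5 per unit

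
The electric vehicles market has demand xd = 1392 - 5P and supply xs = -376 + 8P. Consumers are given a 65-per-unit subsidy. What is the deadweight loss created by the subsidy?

Pre-subsidy: 1392 - 5P = -376 + 8P gives P* = 136, x* = 712.
With the rebate, buyers effectively pay Pb = Ps − 65, where Ps is the price sellers receive.
Demand in terms of Ps becomes xd = 1392 − 5(Ps − 65) = 1717 - 5Ps. Setting this equal to supply: 1717 - 5Ps = -376 + 8Ps, so Ps = 161.
Buyers pay Pb = 161 − 65 = 96; x' = -376 + 8·161 = 912.
The subsidy expands output by 912 − 712 = 200 past the efficient level; on those units the gap between marginal cost and willingness to pay runs from 0 up to 65.
DWL = ½ × 65 × 200 = 6500.

Deadweight loss = 6500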